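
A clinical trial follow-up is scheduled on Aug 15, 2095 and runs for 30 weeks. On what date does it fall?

March 12, 2096

Advancing 30 weeks = 210 days from August 15, 2095.
August has 31 days, so 31 − 15 = 16 days remain after August 15, 2095; 210 − 16 = 194 left.
September 2095 has 30 days: 194 − 30 = 164 left.
October 2095 has 31 days: 164 − 31 = 133 left.
November 2095 has 30 days: 133 − 30 = 103 left.
December 2095 has 31 days: 103 − 31 = 72 left.
January 2096 has 31 days: 72 − 31 = 41 left.
February 2096 has 29 days (2096 is a leap year): 41 − 29 = 12 left.
12 days into March 2096 → March 12, 2096.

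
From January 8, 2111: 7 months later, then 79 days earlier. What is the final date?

Advancing 7 months from January 8, 2111:
month 1 + 7 = 8 → August 2111.
Day 8 is valid in August, giving August 8, 2111.
Subtracting 79 days from August 8, 2111:
Going back 8 days from August 8, 2111 reaches the end of the previous month; 79 − 8 = 71 left.
July 2111 has 31 days: 71 − 31 = 40 left.
June 2111 has 30 days: 40 − 30 = 10 left.
May 2111 has 31 days; 31 − 10 = 21 → May 21, 2111.

May 21, 2111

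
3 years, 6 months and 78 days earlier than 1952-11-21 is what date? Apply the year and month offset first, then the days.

Going back 3 years, 6 months and 78 days from November 21, 1952: first the month/year part, then the days.
-3 years → 1949; month 11 − 6 = 5 → May 1949.
Day 21 is valid in May, giving May 21, 1949.
Now subtract 78 days from May 21, 1949.
Going back 21 days from May 21, 1949 reaches the end of the previous month; 78 − 21 = 57 left.
April 1949 has 30 days: 57 − 30 = 27 left.
March 1949 has 31 days; 31 − 27 = 4 → March 4, 1949.

March 4, 1949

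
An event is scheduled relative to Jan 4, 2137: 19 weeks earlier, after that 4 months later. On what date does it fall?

Counting back 19 weeks (= 133 days) from January 4, 2137:
Going back 4 days from January 4, 2137 reaches the end of the previous month; 133 − 4 = 129 left.
December 2136 has 31 days: 129 − 31 = 98 left.
November 2136 has 30 days: 98 − 30 = 68 left.
October 2136 has 31 days: 68 − 31 = 37 left.
September 2136 has 30 days: 37 − 30 = 7 left.
August 2136 has 31 days; 31 − 7 = 24 → August 24, 2136.
Advancing 4 months from August 24, 2136:
month 8 + 4 = 12 → December 2136.
Day 24 is valid in December, giving December 24, 2136.

December 24, 2136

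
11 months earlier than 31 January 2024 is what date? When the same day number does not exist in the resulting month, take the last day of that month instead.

February 28, 2023

Going back 11 months from January 31, 2024.
month 1 − 11 = -10, which is month 2 of year 2023 → February 2023.
February 2023 has only 28 days (2023 is not a leap year — relevant if February), and the start was day 31, so the date clamps to February 28, 2023.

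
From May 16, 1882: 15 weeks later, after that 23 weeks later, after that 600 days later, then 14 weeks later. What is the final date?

Advancing 15 weeks (= 105 days) from May 16, 1882:
May has 31 days, so 31 − 16 = 15 days remain after May 16, 1882; 105 − 15 = 90 left.
June 1882 has 30 days: 90 − 30 = 60 left.
July 1882 has 31 days: 60 − 31 = 29 left.
29 days into August 1882 → August 29, 1882.
Adding 23 weeks (= 161 days) from August 29, 1882:
August has 31 days, so 31 − 29 = 2 days remain after August 29, 1882; 161 − 2 = 159 left.
September 1882 has 30 days: 159 − 30 = 129 left.
October 1882 has 31 days: 129 − 31 = 98 left.
November 1882 has 30 days: 98 − 30 = 68 left.
December 1882 has 31 days: 68 − 31 = 37 left.
January 1883 has 31 days: 37 − 31 = 6 left.
6 days into February 1883 → February 6, 1883.
Advancing 600 days from February 6, 1883:
February has 28 days, so 28 − 6 = 22 days remain after February 6, 1883; 600 − 22 = 578 left.
March 1883 has 31 days: 578 − 31 = 547 left.
April 1883 has 30 days: 547 − 30 = 517 left.
May 1883 has 31 days: 517 − 31 = 486 left.
June 1883 has 30 days: 486 − 30 = 456 left.
July 1883 has 31 days: 456 − 31 = 425 left.
August 1883 has 31 days: 425 − 31 = 394 left.
September 1883 has 30 days: 394 − 30 = 364 left.
October 1883 has 31 days: 364 − 31 = 333 left.
November 1883 has 30 days: 333 − 30 = 303 left.
December 1883 has 31 days: 303 − 31 = 272 left.
January 1884 has 31 days: 272 − 31 = 241 left.
February 1884 has 29 days (1884 is a leap year): 241 − 29 = 212 left.
March 1884 has 31 days: 212 − 31 = 181 left.
April 1884 has 30 days: 181 − 30 = 151 left.
May 1884 has 31 days: 151 − 31 = 120 left.
June 1884 has 30 days: 120 − 30 = 90 left.
July 1884 has 31 days: 90 − 31 = 59 left.
August 1884 has 31 days: 59 − 31 = 28 left.
28 days into September 1884 → September 28, 1884.
Counting forward 14 weeks (= 98 days) from September 28, 1884:
September has 30 days, so 30 − 28 = 2 days remain after September 28, 1884; 98 − 2 = 96 left.
October 1884 has 31 days: 96 − 31 = 65 left.
November 1884 has 30 days: 65 − 30 = 35 left.
December 1884 has 31 days: 35 − 31 = 4 left.
4 days into January 1885 → January 4, 1885.

January 4, 1885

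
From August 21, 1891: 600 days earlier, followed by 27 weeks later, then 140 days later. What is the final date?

November 23, 1890

Subtracting 600 days from August 21, 1891:
Going back 21 days from August 21, 1891 reaches the end of the previous month; 600 − 21 = 579 left.
July 1891 has 31 days: 579 − 31 = 548 left.
June 1891 has 30 days: 548 − 30 = 518 left.
May 1891 has 31 days: 518 − 31 = 487 left.
April 1891 has 30 days: 487 − 30 = 457 left.
March 1891 has 31 days: 457 − 31 = 426 left.
February 1891 has 28 days (1891 is not a leap year): 426 − 28 = 398 left.
January 1891 has 31 days: 398 − 31 = 367 left.
December 1890 has 31 days: 367 − 31 = 336 left.
November 1890 has 30 days: 336 − 30 = 306 left.
October 1890 has 31 days: 306 − 31 = 275 left.
September 1890 has 30 days: 275 − 30 = 245 left.
August 1890 has 31 days: 245 − 31 = 214 left.
July 1890 has 31 days: 214 − 31 = 183 left.
June 1890 has 30 days: 183 − 30 = 153 left.
May 1890 has 31 days: 153 − 31 = 122 left.
April 1890 has 30 days: 122 − 30 = 92 left.
March 1890 has 31 days: 92 − 31 = 61 left.
February 1890 has 28 days (1890 is not a leap year): 61 − 28 = 33 left.
January 1890 has 31 days: 33 − 31 = 2 left.
December 1889 has 31 days; 31 − 2 = 29 → December 29, 1889.
Adding 27 weeks (= 189 days) from December 29, 1889:
December has 31 days, so 31 − 29 = 2 days remain after December 29, 1889; 189 − 2 = 187 left.
January 1890 has 31 days: 187 − 31 = 156 left.
February 1890 has 28 days (1890 is not a leap year): 156 − 28 = 128 left.
March 1890 has 31 days: 128 − 31 = 97 left.
April 1890 has 30 days: 97 − 30 = 67 left.
May 1890 has 31 days: 67 − 31 = 36 left.
June 1890 has 30 days: 36 − 30 = 6 left.
6 days into July 1890 → July 6, 1890.
Counting forward 140 days from July 6, 1890:
July has 31 days, so 31 − 6 = 25 days remain after July 6, 1890; 140 − 25 = 115 left.
August 1890 has 31 days: 115 − 31 = 84 left.
September 1890 has 30 days: 84 − 30 = 54 left.
October 1890 has 31 days: 54 − 31 = 23 left.
23 days into November 1890 → November 23, 1890.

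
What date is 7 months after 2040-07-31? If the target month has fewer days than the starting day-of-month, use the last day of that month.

Advancing 7 months from July 31, 2040.
month 7 + 7 = 14, which is month 2 of year 2041 → February 2041.
February 2041 has only 28 days (2041 is not a leap year — relevant if February), and the start was day 31, so the date clamps to February 28, 2041.

February 28, 2041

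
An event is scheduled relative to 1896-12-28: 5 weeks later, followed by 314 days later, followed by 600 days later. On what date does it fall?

August 4, 1899

Adding 5 weeks (= 35 days) from December 28, 1896:
December has 31 days, so 31 − 28 = 3 days remain after December 28, 1896; 35 − 3 = 32 left.
January 1897 has 31 days: 32 − 31 = 1 left.
1 day into February 1897 → February 1, 1897.
Adding 314 days from February 1, 1897:
February has 28 days, so 28 − 1 = 27 days remain after February 1, 1897; 314 − 27 = 287 left.
March 1897 has 31 days: 287 − 31 = 256 left.
April 1897 has 30 days: 256 − 30 = 226 left.
May 1897 has 31 days: 226 − 31 = 195 left.
June 1897 has 30 days: 195 − 30 = 165 left.
July 1897 has 31 days: 165 − 31 = 134 left.
August 1897 has 31 days: 134 − 31 = 103 left.
September 1897 has 30 days: 103 − 30 = 73 left.
October 1897 has 31 days: 73 − 31 = 42 left.
November 1897 has 30 days: 42 − 30 = 12 left.
12 days into December 1897 → December 12, 1897.
Counting forward 600 days from December 12, 1897:
December has 31 days, so 31 − 12 = 19 days remain after December 12, 1897; 600 − 19 = 581 left.
January 1898 has 31 days: 581 − 31 = 550 left.
February 1898 has 28 days (1898 is not a leap year): 550 − 28 = 522 left.
March 1898 has 31 days: 522 − 31 = 491 left.
April 1898 has 30 days: 491 − 30 = 461 left.
May 1898 has 31 days: 461 − 31 = 430 left.
June 1898 has 30 days: 430 − 30 = 400 left.
July 1898 has 31 days: 400 − 31 = 369 left.
August 1898 has 31 days: 369 − 31 = 338 left.
September 1898 has 30 days: 338 − 30 = 308 left.
October 1898 has 31 days: 308 − 31 = 277 left.
November 1898 has 30 days: 277 − 30 = 247 left.
December 1898 has 31 days: 247 − 31 = 216 left.
January 1899 has 31 days: 216 − 31 = 185 left.
February 1899 has 28 days (1899 is not a leap year): 185 − 28 = 157 left.
March 1899 has 31 days: 157 − 31 = 126 left.
April 1899 has 30 days: 126 − 30 = 96 left.
May 1899 has 31 days: 96 − 31 = 65 left.
June 1899 has 30 days: 65 − 30 = 35 left.
July 1899 has 31 days: 35 − 31 = 4 left.
4 days into August 1899 → August 4, 1899.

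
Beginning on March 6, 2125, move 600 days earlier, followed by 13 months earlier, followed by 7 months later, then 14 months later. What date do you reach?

March 15, 2124

Counting back 600 days from March 6, 2125:
Going back 6 days from March 6, 2125 reaches the end of the previous month; 600 − 6 = 594 left.
February 2125 has 28 days (2125 is not a leap year): 594 − 28 = 566 left.
January 2125 has 31 days: 566 − 31 = 535 left.
December 2124 has 31 days: 535 − 31 = 504 left.
November 2124 has 30 days: 504 − 30 = 474 left.
October 2124 has 31 days: 474 − 31 = 443 left.
September 2124 has 30 days: 443 − 30 = 413 left.
August 2124 has 31 days: 413 − 31 = 382 left.
July 2124 has 31 days: 382 − 31 = 351 left.
June 2124 has 30 days: 351 − 30 = 321 left.
May 2124 has 31 days: 321 − 31 = 290 left.
April 2124 has 30 days: 290 − 30 = 260 left.
March 2124 has 31 days: 260 − 31 = 229 left.
February 2124 has 29 days (2124 is a leap year): 229 − 29 = 200 left.
January 2124 has 31 days: 200 − 31 = 169 left.
December 2123 has 31 days: 169 − 31 = 138 left.
November 2123 has 30 days: 138 − 30 = 108 left.
October 2123 has 31 days: 108 − 31 = 77 left.
September 2123 has 30 days: 77 − 30 = 47 left.
August 2123 has 31 days: 47 − 31 = 16 left.
July 2123 has 31 days; 31 − 16 = 15 → July 15, 2123.
Going back 13 months from July 15, 2123:
month 7 − 13 = -6, which is month 6 of year 2122 → June 2122.
Day 15 is valid in June, giving June 15, 2122.
Advancing 7 months from June 15, 2122:
month 6 + 7 = 13, which is month 1 of year 2123 → January 2123.
Day 15 is valid in January, giving January 15, 2123.
Advancing 14 months from January 15, 2123:
month 1 + 14 = 15, which is month 3 of year 2124 → March 2124.
Day 15 is valid in March, giving March 15, 2124.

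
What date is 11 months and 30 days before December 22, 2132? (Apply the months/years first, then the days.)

Subtracting 11 months and 30 days from December 22, 2132: first the month/year part, then the days.
month 12 − 11 = 1 → January 2132.
Day 22 is valid in January, giving January 22, 2132.
Now subtract 30 days from January 22, 2132.
Going back 22 days from January 22, 2132 reaches the end of the previous month; 30 − 22 = 8 left.
December 2131 has 31 days; 31 − 8 = 23 → December 23, 2131.

December 23, 2131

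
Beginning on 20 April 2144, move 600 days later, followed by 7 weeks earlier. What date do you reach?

October 23, 2145

Counting forward 600 days from April 20, 2144:
April has 30 days, so 30 − 20 = 10 days remain after April 20, 2144; 600 − 10 = 590 left.
May 2144 has 31 days: 590 − 31 = 559 left.
June 2144 has 30 days: 559 − 30 = 529 left.
July 2144 has 31 days: 529 − 31 = 498 left.
August 2144 has 31 days: 498 − 31 = 467 left.
September 2144 has 30 days: 467 − 30 = 437 left.
October 2144 has 31 days: 437 − 31 = 406 left.
November 2144 has 30 days: 406 − 30 = 376 left.
December 2144 has 31 days: 376 − 31 = 345 left.
January 2145 has 31 days: 345 − 31 = 314 left.
February 2145 has 28 days (2145 is not a leap year): 314 − 28 = 286 left.
March 2145 has 31 days: 286 − 31 = 255 left.
April 2145 has 30 days: 255 − 30 = 225 left.
May 2145 has 31 days: 225 − 31 = 194 left.
June 2145 has 30 days: 194 − 30 = 164 left.
July 2145 has 31 days: 164 − 31 = 133 left.
August 2145 has 31 days: 133 − 31 = 102 left.
September 2145 has 30 days: 102 − 30 = 72 left.
October 2145 has 31 days: 72 − 31 = 41 left.
November 2145 has 30 days: 41 − 30 = 11 left.
11 days into December 2145 → December 11, 2145.
Counting back 7 weeks (= 49 days) from December 11, 2145:
Going back 11 days from December 11, 2145 reaches the end of the previous month; 49 − 11 = 38 left.
November 2145 has 30 days: 38 − 30 = 8 left.
October 2145 has 31 days; 31 − 8 = 23 → October 23, 2145.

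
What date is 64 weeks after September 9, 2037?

December 1, 2038

Advancing 64 weeks = 448 days from September 9, 2037.
September has 30 days, so 30 − 9 = 21 days remain after September 9, 2037; 448 − 21 = 427 left.
October 2037 has 31 days: 427 − 31 = 396 left.
November 2037 has 30 days: 396 − 30 = 366 left.
December 2037 has 31 days: 366 − 31 = 335 left.
January 2038 has 31 days: 335 − 31 = 304 left.
February 2038 has 28 days (2038 is not a leap year): 304 − 28 = 276 left.
March 2038 has 31 days: 276 − 31 = 245 left.
April 2038 has 30 days: 245 − 30 = 215 left.
May 2038 has 31 days: 215 − 31 = 184 left.
June 2038 has 30 days: 184 − 30 = 154 left.
July 2038 has 31 days: 154 − 31 = 123 left.
August 2038 has 31 days: 123 − 31 = 92 left.
September 2038 has 30 days: 92 − 30 = 62 left.
October 2038 has 31 days: 62 − 31 = 31 left.
November 2038 has 30 days: 31 − 30 = 1 left.
1 day into December 2038 → December 1, 2038.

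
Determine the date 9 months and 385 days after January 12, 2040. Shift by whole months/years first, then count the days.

November 1, 2041

Advancing 9 months and 385 days from January 12, 2040: first the month/year part, then the days.
month 1 + 9 = 10 → October 2040.
Day 12 is valid in October, giving October 12, 2040.
Now add 385 days from October 12, 2040.
October has 31 days, so 31 − 12 = 19 days remain after October 12, 2040; 385 − 19 = 366 left.
November 2040 has 30 days: 366 − 30 = 336 left.
December 2040 has 31 days: 336 − 31 = 305 left.
January 2041 has 31 days: 305 − 31 = 274 left.
February 2041 has 28 days (2041 is not a leap year): 274 − 28 = 246 left.
March 2041 has 31 days: 246 − 31 = 215 left.
April 2041 has 30 days: 215 − 30 = 185 left.
May 2041 has 31 days: 185 − 31 = 154 left.
June 2041 has 30 days: 154 − 30 = 124 left.
July 2041 has 31 days: 124 − 31 = 93 left.
August 2041 has 31 days: 93 − 31 = 62 left.
September 2041 has 30 days: 62 − 30 = 32 left.
October 2041 has 31 days: 32 − 31 = 1 left.
1 day into November 2041 → November 1, 2041.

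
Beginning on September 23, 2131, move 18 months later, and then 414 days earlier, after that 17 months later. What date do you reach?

July 3, 2133

Advancing 18 months from September 23, 2131:
month 9 + 18 = 27, which is month 3 of year 2133 → March 2133.
Day 23 is valid in March, giving March 23, 2133.
Counting back 414 days from March 23, 2133:
Going back 23 days from March 23, 2133 reaches the end of the previous month; 414 − 23 = 391 left.
February 2133 has 28 days (2133 is not a leap year): 391 − 28 = 363 left.
January 2133 has 31 days: 363 − 31 = 332 left.
December 2132 has 31 days: 332 − 31 = 301 left.
November 2132 has 30 days: 301 − 30 = 271 left.
October 2132 has 31 days: 271 − 31 = 240 left.
September 2132 has 30 days: 240 − 30 = 210 left.
August 2132 has 31 days: 210 − 31 = 179 left.
July 2132 has 31 days: 179 − 31 = 148 left.
June 2132 has 30 days: 148 − 30 = 118 left.
May 2132 has 31 days: 118 − 31 = 87 left.
April 2132 has 30 days: 87 − 30 = 57 left.
March 2132 has 31 days: 57 − 31 = 26 left.
February 2132 has 29 days; 29 − 26 = 3 → February 3, 2132.
Advancing 17 months from February 3, 2132:
month 2 + 17 = 19, which is month 7 of year 2133 → July 2133.
Day 3 is valid in July, giving July 3, 2133.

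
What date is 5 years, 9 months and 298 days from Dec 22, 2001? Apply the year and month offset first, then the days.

Counting forward 5 years, 9 months and 298 days from December 22, 2001: first the month/year part, then the days.
+5 years → 2006; month 12 + 9 = 21, which is month 9 of year 2007 → September 2007.
Day 22 is valid in September, giving September 22, 2007.
Now add 298 days from September 22, 2007.
September has 30 days, so 30 − 22 = 8 days remain after September 22, 2007; 298 − 8 = 290 left.
October 2007 has 31 days: 290 − 31 = 259 left.
November 2007 has 30 days: 259 − 30 = 229 left.
December 2007 has 31 days: 229 − 31 = 198 left.
January 2008 has 31 days: 198 − 31 = 167 left.
February 2008 has 29 days (2008 is a leap year): 167 − 29 = 138 left.
March 2008 has 31 days: 138 − 31 = 107 left.
April 2008 has 30 days: 107 − 30 = 77 left.
May 2008 has 31 days: 77 − 31 = 46 left.
June 2008 has 30 days: 46 − 30 = 16 left.
16 days into July 2008 → July 16, 2008.

July 16, 2008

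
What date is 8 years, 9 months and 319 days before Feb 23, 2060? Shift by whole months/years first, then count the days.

Subtracting 8 years, 9 months and 319 days from February 23, 2060: first the month/year part, then the days.
-8 years → 2052; month 2 − 9 = -7, which is month 5 of year 2051 → May 2051.
Day 23 is valid in May, giving May 23, 2051.
Now subtract 319 days from May 23, 2051.
Going back 23 days from May 23, 2051 reaches the end of the previous month; 319 − 23 = 296 left.
April 2051 has 30 days: 296 − 30 = 266 left.
March 2051 has 31 days: 266 − 31 = 235 left.
February 2051 has 28 days (2051 is not a leap year): 235 − 28 = 207 left.
January 2051 has 31 days: 207 − 31 = 176 left.
December 2050 has 31 days: 176 − 31 = 145 left.
November 2050 has 30 days: 145 − 30 = 115 left.
October 2050 has 31 days: 115 − 31 = 84 left.
September 2050 has 30 days: 84 − 30 = 54 left.
August 2050 has 31 days: 54 − 31 = 23 left.
July 2050 has 31 days; 31 − 23 = 8 → July 8, 2050.

July 8, 2050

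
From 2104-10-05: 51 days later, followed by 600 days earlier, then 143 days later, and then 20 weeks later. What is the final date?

January 13, 2104

Counting forward 51 days from October 5, 2104:
October has 31 days, so 31 − 5 = 26 days remain after October 5, 2104; 51 − 26 = 25 left.
25 days into November 2104 → November 25, 2104.
Counting back 600 days from November 25, 2104:
Going back 25 days from November 25, 2104 reaches the end of the previous month; 600 − 25 = 575 left.
October 2104 has 31 days: 575 − 31 = 544 left.
September 2104 has 30 days: 544 − 30 = 514 left.
August 2104 has 31 days: 514 − 31 = 483 left.
July 2104 has 31 days: 483 − 31 = 452 left.
June 2104 has 30 days: 452 − 30 = 422 left.
May 2104 has 31 days: 422 − 31 = 391 left.
April 2104 has 30 days: 391 − 30 = 361 left.
March 2104 has 31 days: 361 − 31 = 330 left.
February 2104 has 29 days (2104 is a leap year): 330 − 29 = 301 left.
January 2104 has 31 days: 301 − 31 = 270 left.
December 2103 has 31 days: 270 − 31 = 239 left.
November 2103 has 30 days: 239 − 30 = 209 left.
October 2103 has 31 days: 209 − 31 = 178 left.
September 2103 has 30 days: 178 − 30 = 148 left.
August 2103 has 31 days: 148 − 31 = 117 left.
July 2103 has 31 days: 117 − 31 = 86 left.
June 2103 has 30 days: 86 − 30 = 56 left.
May 2103 has 31 days: 56 − 31 = 25 left.
April 2103 has 30 days; 30 − 25 = 5 → April 5, 2103.
Advancing 143 days from April 5, 2103:
April has 30 days, so 30 − 5 = 25 days remain after April 5, 2103; 143 − 25 = 118 left.
May 2103 has 31 days: 118 − 31 = 87 left.
June 2103 has 30 days: 87 − 30 = 57 left.
July 2103 has 31 days: 57 − 31 = 26 left.
26 days into August 2103 → August 26, 2103.
Counting forward 20 weeks (= 140 days) from August 26, 2103:
August has 31 days, so 31 − 26 = 5 days remain after August 26, 2103; 140 − 5 = 135 left.
September 2103 has 30 days: 135 − 30 = 105 left.
October 2103 has 31 days: 105 − 31 = 74 left.
November 2103 has 30 days: 74 − 30 = 44 left.
December 2103 has 31 days: 44 − 31 = 13 left.
13 days into January 2104 → January 13, 2104.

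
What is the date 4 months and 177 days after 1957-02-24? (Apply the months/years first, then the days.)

Adding 4 months and 177 days from February 24, 1957: first the month/year part, then the days.
month 2 + 4 = 6 → June 1957.
Day 24 is valid in June, giving June 24, 1957.
Now add 177 days from June 24, 1957.
June has 30 days, so 30 − 24 = 6 days remain after June 24, 1957; 177 − 6 = 171 left.
July 1957 has 31 days: 171 − 31 = 140 left.
August 1957 has 31 days: 140 − 31 = 109 left.
September 1957 has 30 days: 109 − 30 = 79 left.
October 1957 has 31 days: 79 − 31 = 48 left.
November 1957 has 30 days: 48 − 30 = 18 left.
18 days into December 1957 → December 18, 1957.

December 18, 1957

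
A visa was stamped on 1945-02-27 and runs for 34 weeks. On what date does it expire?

Adding 34 weeks = 238 days from February 27, 1945.
February has 28 days, so 28 − 27 = 1 day remains after February 27, 1945; 238 − 1 = 237 left.
March 1945 has 31 days: 237 − 31 = 206 left.
April 1945 has 30 days: 206 − 30 = 176 left.
May 1945 has 31 days: 176 − 31 = 145 left.
June 1945 has 30 days: 145 − 30 = 115 left.
July 1945 has 31 days: 115 − 31 = 84 left.
August 1945 has 31 days: 84 − 31 = 53 left.
September 1945 has 30 days: 53 − 30 = 23 left.
23 days into October 1945 → October 23, 1945.

October 23, 1945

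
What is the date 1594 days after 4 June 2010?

October 15, 2014

Adding 1594 days from June 4, 2010.
June has 30 days, so 30 − 4 = 26 days remain after June 4, 2010; 1594 − 26 = 1568 left.
July 2010 has 31 days: 1568 − 31 = 1537 left.
August 2010 has 31 days: 1537 − 31 = 1506 left.
September 2010 has 30 days: 1506 − 30 = 1476 left.
October 2010 has 31 days: 1476 − 31 = 1445 left.
November 2010 has 30 days: 1445 − 30 = 1415 left.
December 2010 has 31 days: 1415 − 31 = 1384 left.
January 2011 has 31 days: 1384 − 31 = 1353 left.
February 2011 has 28 days (2011 is not a leap year): 1353 − 28 = 1325 left.
March 2011 has 31 days: 1325 − 31 = 1294 left.
April 2011 has 30 days: 1294 − 30 = 1264 left.
May 2011 has 31 days: 1264 − 31 = 1233 left.
June 2011 has 30 days: 1233 − 30 = 1203 left.
July 2011 has 31 days: 1203 − 31 = 1172 left.
August 2011 has 31 days: 1172 − 31 = 1141 left.
September 2011 has 30 days: 1141 − 30 = 1111 left.
October 2011 has 31 days: 1111 − 31 = 1080 left.
November 2011 has 30 days: 1080 − 30 = 1050 left.
December 2011 has 31 days: 1050 − 31 = 1019 left.
January 2012 has 31 days: 1019 − 31 = 988 left.
February 2012 has 29 days (2012 is a leap year): 988 − 29 = 959 left.
March 2012 has 31 days: 959 − 31 = 928 left.
April 2012 has 30 days: 928 − 30 = 898 left.
May 2012 has 31 days: 898 − 31 = 867 left.
June 2012 has 30 days: 867 − 30 = 837 left.
July 2012 has 31 days: 837 − 31 = 806 left.
August 2012 has 31 days: 806 − 31 = 775 left.
September 2012 has 30 days: 775 − 30 = 745 left.
October 2012 has 31 days: 745 − 31 = 714 left.
November 2012 has 30 days: 714 − 30 = 684 left.
December 2012 has 31 days: 684 − 31 = 653 left.
January 2013 has 31 days: 653 − 31 = 622 left.
February 2013 has 28 days (2013 is not a leap year): 622 − 28 = 594 left.
March 2013 has 31 days: 594 − 31 = 563 left.
April 2013 has 30 days: 563 − 30 = 533 left.
May 2013 has 31 days: 533 − 31 = 502 left.
June 2013 has 30 days: 502 − 30 = 472 left.
July 2013 has 31 days: 472 − 31 = 441 left.
August 2013 has 31 days: 441 − 31 = 410 left.
September 2013 has 30 days: 410 − 30 = 380 left.
October 2013 has 31 days: 380 − 31 = 349 left.
November 2013 has 30 days: 349 − 30 = 319 left.
December 2013 has 31 days: 319 − 31 = 288 left.
January 2014 has 31 days: 288 − 31 = 257 left.
February 2014 has 28 days (2014 is not a leap year): 257 − 28 = 229 left.
March 2014 has 31 days: 229 − 31 = 198 left.
April 2014 has 30 days: 198 − 30 = 168 left.
May 2014 has 31 days: 168 − 31 = 137 left.
June 2014 has 30 days: 137 − 30 = 107 left.
July 2014 has 31 days: 107 − 31 = 76 left.
August 2014 has 31 days: 76 − 31 = 45 left.
September 2014 has 30 days: 45 − 30 = 15 left.
15 days into October 2014 → October 15, 2014.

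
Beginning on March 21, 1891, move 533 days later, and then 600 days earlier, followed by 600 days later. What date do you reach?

Counting forward 533 days from March 21, 1891:
March has 31 days, so 31 − 21 = 10 days remain after March 21, 1891; 533 − 10 = 523 left.
April 1891 has 30 days: 523 − 30 = 493 left.
May 1891 has 31 days: 493 − 31 = 462 left.
June 1891 has 30 days: 462 − 30 = 432 left.
July 1891 has 31 days: 432 − 31 = 401 left.
August 1891 has 31 days: 401 − 31 = 370 left.
September 1891 has 30 days: 370 − 30 = 340 left.
October 1891 has 31 days: 340 − 31 = 309 left.
November 1891 has 30 days: 309 − 30 = 279 left.
December 1891 has 31 days: 279 − 31 = 248 left.
January 1892 has 31 days: 248 − 31 = 217 left.
February 1892 has 29 days (1892 is a leap year): 217 − 29 = 188 left.
March 1892 has 31 days: 188 − 31 = 157 left.
April 1892 has 30 days: 157 − 30 = 127 left.
May 1892 has 31 days: 127 − 31 = 96 left.
June 1892 has 30 days: 96 − 30 = 66 left.
July 1892 has 31 days: 66 − 31 = 35 left.
August 1892 has 31 days: 35 − 31 = 4 left.
4 days into September 1892 → September 4, 1892.
Counting back 600 days from September 4, 1892:
Going back 4 days from September 4, 1892 reaches the end of the previous month; 600 − 4 = 596 left.
August 1892 has 31 days: 596 − 31 = 565 left.
July 1892 has 31 days: 565 − 31 = 534 left.
June 1892 has 30 days: 534 − 30 = 504 left.
May 1892 has 31 days: 504 − 31 = 473 left.
April 1892 has 30 days: 473 − 30 = 443 left.
March 1892 has 31 days: 443 − 31 = 412 left.
February 1892 has 29 days (1892 is a leap year): 412 − 29 = 383 left.
January 1892 has 31 days: 383 − 31 = 352 left.
December 1891 has 31 days: 352 − 31 = 321 left.
November 1891 has 30 days: 321 − 30 = 291 left.
October 1891 has 31 days: 291 − 31 = 260 left.
September 1891 has 30 days: 260 − 30 = 230 left.
August 1891 has 31 days: 230 − 31 = 199 left.
July 1891 has 31 days: 199 − 31 = 168 left.
June 1891 has 30 days: 168 − 30 = 138 left.
May 1891 has 31 days: 138 − 31 = 107 left.
April 1891 has 30 days: 107 − 30 = 77 left.
March 1891 has 31 days: 77 − 31 = 46 left.
February 1891 has 28 days (1891 is not a leap year): 46 − 28 = 18 left.
January 1891 has 31 days; 31 − 18 = 13 → January 13, 1891.
Advancing 600 days from January 13, 1891:
January has 31 days, so 31 − 13 = 18 days remain after January 13, 1891; 600 − 18 = 582 left.
February 1891 has 28 days (1891 is not a leap year): 582 − 28 = 554 left.
March 1891 has 31 days: 554 − 31 = 523 left.
April 1891 has 30 days: 523 − 30 = 493 left.
May 1891 has 31 days: 493 − 31 = 462 left.
June 1891 has 30 days: 462 − 30 = 432 left.
July 1891 has 31 days: 432 − 31 = 401 left.
August 1891 has 31 days: 401 − 31 = 370 left.
September 1891 has 30 days: 370 − 30 = 340 left.
October 1891 has 31 days: 340 − 31 = 309 left.
November 1891 has 30 days: 309 − 30 = 279 left.
December 1891 has 31 days: 279 − 31 = 248 left.
January 1892 has 31 days: 248 − 31 = 217 left.
February 1892 has 29 days (1892 is a leap year): 217 − 29 = 188 left.
March 1892 has 31 days: 188 − 31 = 157 left.
April 1892 has 30 days: 157 − 30 = 127 left.
May 1892 has 31 days: 127 − 31 = 96 left.
June 1892 has 30 days: 96 − 30 = 66 left.
July 1892 has 31 days: 66 − 31 = 35 left.
August 1892 has 31 days: 35 − 31 = 4 left.
4 days into September 1892 → September 4, 1892.

September 4, 1892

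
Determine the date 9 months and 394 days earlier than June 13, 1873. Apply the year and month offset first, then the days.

Going back 9 months and 394 days from June 13, 1873: first the month/year part, then the days.
month 6 − 9 = -3, which is month 9 of year 1872 → September 1872.
Day 13 is valid in September, giving September 13, 1872.
Now subtract 394 days from September 13, 1872.
Going back 13 days from September 13, 1872 reaches the end of the previous month; 394 − 13 = 381 left.
August 1872 has 31 days: 381 − 31 = 350 left.
July 1872 has 31 days: 350 − 31 = 319 left.
June 1872 has 30 days: 319 − 30 = 289 left.
May 1872 has 31 days: 289 − 31 = 258 left.
April 1872 has 30 days: 258 − 30 = 228 left.
March 1872 has 31 days: 228 − 31 = 197 left.
February 1872 has 29 days (1872 is a leap year): 197 − 29 = 168 left.
January 1872 has 31 days: 168 − 31 = 137 left.
December 1871 has 31 days: 137 − 31 = 106 left.
November 1871 has 30 days: 106 − 30 = 76 left.
October 1871 has 31 days: 76 − 31 = 45 left.
September 1871 has 30 days: 45 − 30 = 15 left.
August 1871 has 31 days; 31 − 15 = 16 → August 16, 1871.

August 16, 1871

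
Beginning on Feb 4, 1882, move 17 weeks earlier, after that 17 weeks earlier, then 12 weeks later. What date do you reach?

Subtracting 17 weeks (= 119 days) from February 4, 1882:
Going back 4 days from February 4, 1882 reaches the end of the previous month; 119 − 4 = 115 left.
January 1882 has 31 days: 115 − 31 = 84 left.
December 1881 has 31 days: 84 − 31 = 53 left.
November 1881 has 30 days: 53 − 30 = 23 left.
October 1881 has 31 days; 31 − 23 = 8 → October 8, 1881.
Counting back 17 weeks (= 119 days) from October 8, 1881:
Going back 8 days from October 8, 1881 reaches the end of the previous month; 119 − 8 = 111 left.
September 1881 has 30 days: 111 − 30 = 81 left.
August 1881 has 31 days: 81 − 31 = 50 left.
July 1881 has 31 days: 50 − 31 = 19 left.
June 1881 has 30 days; 30 − 19 = 11 → June 11, 1881.
Adding 12 weeks (= 84 days) from June 11, 1881:
June has 30 days, so 30 − 11 = 19 days remain after June 11, 1881; 84 − 19 = 65 left.
July 1881 has 31 days: 65 − 31 = 34 left.
August 1881 has 31 days: 34 − 31 = 3 left.
3 days into September 1881 → September 3, 1881.

September 3, 1881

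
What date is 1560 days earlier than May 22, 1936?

February 13, 1932

Going back 1560 days from May 22, 1936.
Going back 22 days from May 22, 1936 reaches the end of the previous month; 1560 − 22 = 1538 left.
April 1936 has 30 days: 1538 − 30 = 1508 left.
March 1936 has 31 days: 1508 − 31 = 1477 left.
February 1936 has 29 days (1936 is a leap year): 1477 − 29 = 1448 left.
January 1936 has 31 days: 1448 − 31 = 1417 left.
December 1935 has 31 days: 1417 − 31 = 1386 left.
November 1935 has 30 days: 1386 − 30 = 1356 left.
October 1935 has 31 days: 1356 − 31 = 1325 left.
September 1935 has 30 days: 1325 − 30 = 1295 left.
August 1935 has 31 days: 1295 − 31 = 1264 left.
July 1935 has 31 days: 1264 − 31 = 1233 left.
June 1935 has 30 days: 1233 − 30 = 1203 left.
May 1935 has 31 days: 1203 − 31 = 1172 left.
April 1935 has 30 days: 1172 − 30 = 1142 left.
March 1935 has 31 days: 1142 − 31 = 1111 left.
February 1935 has 28 days (1935 is not a leap year): 1111 − 28 = 1083 left.
January 1935 has 31 days: 1083 − 31 = 1052 left.
December 1934 has 31 days: 1052 − 31 = 1021 left.
November 1934 has 30 days: 1021 − 30 = 991 left.
October 1934 has 31 days: 991 − 31 = 960 left.
September 1934 has 30 days: 960 − 30 = 930 left.
August 1934 has 31 days: 930 − 31 = 899 left.
July 1934 has 31 days: 899 − 31 = 868 left.
June 1934 has 30 days: 868 − 30 = 838 left.
May 1934 has 31 days: 838 − 31 = 807 left.
April 1934 has 30 days: 807 − 30 = 777 left.
March 1934 has 31 days: 777 − 31 = 746 left.
February 1934 has 28 days (1934 is not a leap year): 746 − 28 = 718 left.
January 1934 has 31 days: 718 − 31 = 687 left.
December 1933 has 31 days: 687 − 31 = 656 left.
November 1933 has 30 days: 656 − 30 = 626 left.
October 1933 has 31 days: 626 − 31 = 595 left.
September 1933 has 30 days: 595 − 30 = 565 left.
August 1933 has 31 days: 565 − 31 = 534 left.
July 1933 has 31 days: 534 − 31 = 503 left.
June 1933 has 30 days: 503 − 30 = 473 left.
May 1933 has 31 days: 473 − 31 = 442 left.
April 1933 has 30 days: 442 − 30 = 412 left.
March 1933 has 31 days: 412 − 31 = 381 left.
February 1933 has 28 days (1933 is not a leap year): 381 − 28 = 353 left.
January 1933 has 31 days: 353 − 31 = 322 left.
December 1932 has 31 days: 322 − 31 = 291 left.
November 1932 has 30 days: 291 − 30 = 261 left.
October 1932 has 31 days: 261 − 31 = 230 left.
September 1932 has 30 days: 230 − 30 = 200 left.
August 1932 has 31 days: 200 − 31 = 169 left.
July 1932 has 31 days: 169 − 31 = 138 left.
June 1932 has 30 days: 138 − 30 = 108 left.
May 1932 has 31 days: 108 − 31 = 77 left.
April 1932 has 30 days: 77 − 30 = 47 left.
March 1932 has 31 days: 47 − 31 = 16 left.
February 1932 has 29 days; 29 − 16 = 13 → February 13, 1932.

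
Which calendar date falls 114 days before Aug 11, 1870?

Counting back 114 days from August 11, 1870.
Going back 11 days from August 11, 1870 reaches the end of the previous month; 114 − 11 = 103 left.
July 1870 has 31 days: 103 − 31 = 72 left.
June 1870 has 30 days: 72 − 30 = 42 left.
May 1870 has 31 days: 42 − 31 = 11 left.
April 1870 has 30 days; 30 − 11 = 19 → April 19, 1870.

April 19, 1870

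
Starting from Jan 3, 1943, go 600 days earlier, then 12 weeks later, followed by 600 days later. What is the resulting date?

March 28, 1943

Counting back 600 days from January 3, 1943:
Going back 3 days from January 3, 1943 reaches the end of the previous month; 600 − 3 = 597 left.
December 1942 has 31 days: 597 − 31 = 566 left.
November 1942 has 30 days: 566 − 30 = 536 left.
October 1942 has 31 days: 536 − 31 = 505 left.
September 1942 has 30 days: 505 − 30 = 475 left.
August 1942 has 31 days: 475 − 31 = 444 left.
July 1942 has 31 days: 444 − 31 = 413 left.
June 1942 has 30 days: 413 − 30 = 383 left.
May 1942 has 31 days: 383 − 31 = 352 left.
April 1942 has 30 days: 352 − 30 = 322 left.
March 1942 has 31 days: 322 − 31 = 291 left.
February 1942 has 28 days (1942 is not a leap year): 291 − 28 = 263 left.
January 1942 has 31 days: 263 − 31 = 232 left.
December 1941 has 31 days: 232 − 31 = 201 left.
November 1941 has 30 days: 201 − 30 = 171 left.
October 1941 has 31 days: 171 − 31 = 140 left.
September 1941 has 30 days: 140 − 30 = 110 left.
August 1941 has 31 days: 110 − 31 = 79 left.
July 1941 has 31 days: 79 − 31 = 48 left.
June 1941 has 30 days: 48 − 30 = 18 left.
May 1941 has 31 days; 31 − 18 = 13 → May 13, 1941.
Adding 12 weeks (= 84 days) from May 13, 1941:
May has 31 days, so 31 − 13 = 18 days remain after May 13, 1941; 84 − 18 = 66 left.
June 1941 has 30 days: 66 − 30 = 36 left.
July 1941 has 31 days: 36 − 31 = 5 left.
5 days into August 1941 → August 5, 1941.
Adding 600 days from August 5, 1941:
August has 31 days, so 31 − 5 = 26 days remain after August 5, 1941; 600 − 26 = 574 left.
September 1941 has 30 days: 574 − 30 = 544 left.
October 1941 has 31 days: 544 − 31 = 513 left.
November 1941 has 30 days: 513 − 30 = 483 left.
December 1941 has 31 days: 483 − 31 = 452 left.
January 1942 has 31 days: 452 − 31 = 421 left.
February 1942 has 28 days (1942 is not a leap year): 421 − 28 = 393 left.
March 1942 has 31 days: 393 − 31 = 362 left.
April 1942 has 30 days: 362 − 30 = 332 left.
May 1942 has 31 days: 332 − 31 = 301 left.
June 1942 has 30 days: 301 − 30 = 271 left.
July 1942 has 31 days: 271 − 31 = 240 left.
August 1942 has 31 days: 240 − 31 = 209 left.
September 1942 has 30 days: 209 − 30 = 179 left.
October 1942 has 31 days: 179 − 31 = 148 left.
November 1942 has 30 days: 148 − 30 = 118 left.
December 1942 has 31 days: 118 − 31 = 87 left.
January 1943 has 31 days: 87 − 31 = 56 left.
February 1943 has 28 days (1943 is not a leap year): 56 − 28 = 28 left.
28 days into March 1943 → March 28, 1943.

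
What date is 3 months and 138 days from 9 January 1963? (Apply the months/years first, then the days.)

August 25, 1963

Counting forward 3 months and 138 days from January 9, 1963: first the month/year part, then the days.
month 1 + 3 = 4 → April 1963.
Day 9 is valid in April, giving April 9, 1963.
Now add 138 days from April 9, 1963.
April has 30 days, so 30 − 9 = 21 days remain after April 9, 1963; 138 − 21 = 117 left.
May 1963 has 31 days: 117 − 31 = 86 left.
June 1963 has 30 days: 86 − 30 = 56 left.
July 1963 has 31 days: 56 − 31 = 25 left.
25 days into August 1963 → August 25, 1963.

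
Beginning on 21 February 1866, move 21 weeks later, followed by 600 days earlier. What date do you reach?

November 25, 1864

Adding 21 weeks (= 147 days) from February 21, 1866:
February has 28 days, so 28 − 21 = 7 days remain after February 21, 1866; 147 − 7 = 140 left.
March 1866 has 31 days: 140 − 31 = 109 left.
April 1866 has 30 days: 109 − 30 = 79 left.
May 1866 has 31 days: 79 − 31 = 48 left.
June 1866 has 30 days: 48 − 30 = 18 left.
18 days into July 1866 → July 18, 1866.
Going back 600 days from July 18, 1866:
Going back 18 days from July 18, 1866 reaches the end of the previous month; 600 − 18 = 582 left.
June 1866 has 30 days: 582 − 30 = 552 left.
May 1866 has 31 days: 552 − 31 = 521 left.
April 1866 has 30 days: 521 − 30 = 491 left.
March 1866 has 31 days: 491 − 31 = 460 left.
February 1866 has 28 days (1866 is not a leap year): 460 − 28 = 432 left.
January 1866 has 31 days: 432 − 31 = 401 left.
December 1865 has 31 days: 401 − 31 = 370 left.
November 1865 has 30 days: 370 − 30 = 340 left.
October 1865 has 31 days: 340 − 31 = 309 left.
September 1865 has 30 days: 309 − 30 = 279 left.
August 1865 has 31 days: 279 − 31 = 248 left.
July 1865 has 31 days: 248 − 31 = 217 left.
June 1865 has 30 days: 217 − 30 = 187 left.
May 1865 has 31 days: 187 − 31 = 156 left.
April 1865 has 30 days: 156 − 30 = 126 left.
March 1865 has 31 days: 126 − 31 = 95 left.
February 1865 has 28 days (1865 is not a leap year): 95 − 28 = 67 left.
January 1865 has 31 days: 67 − 31 = 36 left.
December 1864 has 31 days: 36 − 31 = 5 left.
November 1864 has 30 days; 30 − 5 = 25 → November 25, 1864.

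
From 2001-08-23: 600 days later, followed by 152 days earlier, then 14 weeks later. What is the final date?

February 20, 2003

Advancing 600 days from August 23, 2001:
August has 31 days, so 31 − 23 = 8 days remain after August 23, 2001; 600 − 8 = 592 left.
September 2001 has 30 days: 592 − 30 = 562 left.
October 2001 has 31 days: 562 − 31 = 531 left.
November 2001 has 30 days: 531 − 30 = 501 left.
December 2001 has 31 days: 501 − 31 = 470 left.
January 2002 has 31 days: 470 − 31 = 439 left.
February 2002 has 28 days (2002 is not a leap year): 439 − 28 = 411 left.
March 2002 has 31 days: 411 − 31 = 380 left.
April 2002 has 30 days: 380 − 30 = 350 left.
May 2002 has 31 days: 350 − 31 = 319 left.
June 2002 has 30 days: 319 − 30 = 289 left.
July 2002 has 31 days: 289 − 31 = 258 left.
August 2002 has 31 days: 258 − 31 = 227 left.
September 2002 has 30 days: 227 − 30 = 197 left.
October 2002 has 31 days: 197 − 31 = 166 left.
November 2002 has 30 days: 166 − 30 = 136 left.
December 2002 has 31 days: 136 − 31 = 105 left.
January 2003 has 31 days: 105 − 31 = 74 left.
February 2003 has 28 days (2003 is not a leap year): 74 − 28 = 46 left.
March 2003 has 31 days: 46 − 31 = 15 left.
15 days into April 2003 → April 15, 2003.
Subtracting 152 days from April 15, 2003:
Going back 15 days from April 15, 2003 reaches the end of the previous month; 152 − 15 = 137 left.
March 2003 has 31 days: 137 − 31 = 106 left.
February 2003 has 28 days (2003 is not a leap year): 106 − 28 = 78 left.
January 2003 has 31 days: 78 − 31 = 47 left.
December 2002 has 31 days: 47 − 31 = 16 left.
November 2002 has 30 days; 30 − 16 = 14 → November 14, 2002.
Counting forward 14 weeks (= 98 days) from November 14, 2002:
November has 30 days, so 30 − 14 = 16 days remain after November 14, 2002; 98 − 16 = 82 left.
December 2002 has 31 days: 82 − 31 = 51 left.
January 2003 has 31 days: 51 − 31 = 20 left.
20 days into February 2003 → February 20, 2003.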